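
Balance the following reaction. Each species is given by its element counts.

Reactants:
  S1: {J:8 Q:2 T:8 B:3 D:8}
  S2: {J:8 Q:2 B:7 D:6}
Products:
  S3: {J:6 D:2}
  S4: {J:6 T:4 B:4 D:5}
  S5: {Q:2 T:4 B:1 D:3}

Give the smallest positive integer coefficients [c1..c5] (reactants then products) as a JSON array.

J: 5·8+1·8 = 48 | 4·6+4·6+6·0 = 48
Q: 5·2+1·2 = 12 | 4·0+4·0+6·2 = 12
T: 5·8+1·0 = 40 | 4·0+4·4+6·4 = 40
B: 5·3+1·7 = 22 | 4·0+4·4+6·1 = 22
D: 5·8+1·6 = 46 | 4·2+4·5+6·3 = 46
gcd(5,1,4,4,6) = 1

Coefficients: [5, 1, 4, 4, 6]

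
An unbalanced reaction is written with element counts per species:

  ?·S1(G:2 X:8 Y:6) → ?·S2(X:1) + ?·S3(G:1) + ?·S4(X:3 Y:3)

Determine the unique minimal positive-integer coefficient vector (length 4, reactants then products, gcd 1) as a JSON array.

G: 1·2 = 2 | 2·0+2·1+2·0 = 2
X: 1·8 = 8 | 2·1+2·0+2·3 = 8
Y: 1·6 = 6 | 2·0+2·0+2·3 = 6
gcd(1,2,2,2) = 1

Coefficients: [1, 2, 2, 2]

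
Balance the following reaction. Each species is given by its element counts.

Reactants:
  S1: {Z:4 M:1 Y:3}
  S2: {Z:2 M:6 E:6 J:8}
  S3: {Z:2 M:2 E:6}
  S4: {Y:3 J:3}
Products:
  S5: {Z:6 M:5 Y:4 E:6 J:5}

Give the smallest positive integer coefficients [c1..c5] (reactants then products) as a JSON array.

Coefficients: [6, 3, 3, 2, 6]

Z: 6·4+3·2+3·2+2·0 = 36 | 6·6 = 36
M: 6·1+3·6+3·2+2·0 = 30 | 6·5 = 30
Y: 6·3+3·0+3·0+2·3 = 24 | 6·4 = 24
E: 6·0+3·6+3·6+2·0 = 36 | 6·6 = 36
J: 6·0+3·8+3·0+2·3 = 30 | 6·5 = 30
gcd(6,3,3,2,6) = 1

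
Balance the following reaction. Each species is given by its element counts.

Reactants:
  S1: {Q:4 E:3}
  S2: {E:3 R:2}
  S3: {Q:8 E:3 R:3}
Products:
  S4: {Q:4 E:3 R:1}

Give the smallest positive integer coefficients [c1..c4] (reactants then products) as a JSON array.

Coefficients: [3, 1, 1, 5]

Q: 3·4+1·0+1·8 = 20 | 5·4 = 20
E: 3·3+1·3+1·3 = 15 | 5·3 = 15
R: 3·0+1·2+1·3 = 5 | 5·1 = 5
gcd(3,1,1,5) = 1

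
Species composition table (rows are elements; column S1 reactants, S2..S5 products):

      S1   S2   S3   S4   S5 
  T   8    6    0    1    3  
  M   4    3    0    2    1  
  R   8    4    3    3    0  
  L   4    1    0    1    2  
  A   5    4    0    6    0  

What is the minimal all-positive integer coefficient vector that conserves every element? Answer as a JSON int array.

T: 2·8 = 16 | 1·6+3·0+1·1+3·3 = 16
M: 2·4 = 8 | 1·3+3·0+1·2+3·1 = 8
R: 2·8 = 16 | 1·4+3·3+1·3+3·0 = 16
L: 2·4 = 8 | 1·1+3·0+1·1+3·2 = 8
A: 2·5 = 10 | 1·4+3·0+1·6+3·0 = 10
gcd(2,1,3,1,3) = 1

Coefficients: [2, 1, 3, 1, 3]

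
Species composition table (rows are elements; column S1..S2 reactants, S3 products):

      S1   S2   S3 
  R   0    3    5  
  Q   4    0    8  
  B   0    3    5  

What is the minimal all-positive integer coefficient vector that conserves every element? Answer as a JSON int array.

Coefficients: [6, 5, 3]

R: 6·0+5·3 = 15 | 3·5 = 15
Q: 6·4+5·0 = 24 | 3·8 = 24
B: 6·0+5·3 = 15 | 3·5 = 15
gcd(6,5,3) = 1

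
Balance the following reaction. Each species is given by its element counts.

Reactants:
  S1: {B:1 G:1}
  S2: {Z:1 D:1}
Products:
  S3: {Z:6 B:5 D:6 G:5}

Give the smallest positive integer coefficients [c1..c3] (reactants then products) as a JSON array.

Z: 5·0+6·1 = 6 | 1·6 = 6
B: 5·1+6·0 = 5 | 1·5 = 5
D: 5·0+6·1 = 6 | 1·6 = 6
G: 5·1+6·0 = 5 | 1·5 = 5
gcd(5,6,1) = 1

Coefficients: [5, 6, 1]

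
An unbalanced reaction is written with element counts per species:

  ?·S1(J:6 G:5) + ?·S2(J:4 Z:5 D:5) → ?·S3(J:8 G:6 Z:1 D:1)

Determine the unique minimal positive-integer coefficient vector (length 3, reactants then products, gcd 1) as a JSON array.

J: 6·6+1·4 = 40 | 5·8 = 40
G: 6·5+1·0 = 30 | 5·6 = 30
Z: 6·0+1·5 = 5 | 5·1 = 5
D: 6·0+1·5 = 5 | 5·1 = 5
gcd(6,1,5) = 1

Coefficients: [6, 1, 5]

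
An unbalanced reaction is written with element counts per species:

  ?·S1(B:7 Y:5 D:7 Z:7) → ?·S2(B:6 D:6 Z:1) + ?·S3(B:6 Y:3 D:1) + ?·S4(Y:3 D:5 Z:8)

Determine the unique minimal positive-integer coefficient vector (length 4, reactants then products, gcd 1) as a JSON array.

B: 6·7 = 42 | 2·6+5·6+5·0 = 42
Y: 6·5 = 30 | 2·0+5·3+5·3 = 30
D: 6·7 = 42 | 2·6+5·1+5·5 = 42
Z: 6·7 = 42 | 2·1+5·0+5·8 = 42
gcd(6,2,5,5) = 1

Coefficients: [6, 2, 5, 5]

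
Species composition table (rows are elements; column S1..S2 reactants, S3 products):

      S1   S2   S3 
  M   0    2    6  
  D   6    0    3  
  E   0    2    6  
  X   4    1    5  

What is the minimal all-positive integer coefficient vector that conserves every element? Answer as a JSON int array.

Coefficients: [1, 6, 2]

M: 1·0+6·2 = 12 | 2·6 = 12
D: 1·6+6·0 = 6 | 2·3 = 6
E: 1·0+6·2 = 12 | 2·6 = 12
X: 1·4+6·1 = 10 | 2·5 = 10
gcd(1,6,2) = 1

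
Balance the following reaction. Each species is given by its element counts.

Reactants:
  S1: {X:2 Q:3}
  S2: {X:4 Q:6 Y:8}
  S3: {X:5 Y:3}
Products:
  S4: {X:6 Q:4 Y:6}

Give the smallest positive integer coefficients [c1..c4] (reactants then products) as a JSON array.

Coefficients: [2, 3, 4, 6]

X: 2·2+3·4+4·5 = 36 | 6·6 = 36
Q: 2·3+3·6+4·0 = 24 | 6·4 = 24
Y: 2·0+3·8+4·3 = 36 | 6·6 = 36
gcd(2,3,4,6) = 1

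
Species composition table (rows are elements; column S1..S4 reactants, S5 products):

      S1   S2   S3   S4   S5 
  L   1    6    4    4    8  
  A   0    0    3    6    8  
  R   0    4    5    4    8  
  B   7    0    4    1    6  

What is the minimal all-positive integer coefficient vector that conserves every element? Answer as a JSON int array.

Coefficients: [2, 1, 4, 6, 6]

L: 2·1+1·6+4·4+6·4 = 48 | 6·8 = 48
A: 2·0+1·0+4·3+6·6 = 48 | 6·8 = 48
R: 2·0+1·4+4·5+6·4 = 48 | 6·8 = 48
B: 2·7+1·0+4·4+6·1 = 36 | 6·6 = 36
gcd(2,1,4,6,6) = 1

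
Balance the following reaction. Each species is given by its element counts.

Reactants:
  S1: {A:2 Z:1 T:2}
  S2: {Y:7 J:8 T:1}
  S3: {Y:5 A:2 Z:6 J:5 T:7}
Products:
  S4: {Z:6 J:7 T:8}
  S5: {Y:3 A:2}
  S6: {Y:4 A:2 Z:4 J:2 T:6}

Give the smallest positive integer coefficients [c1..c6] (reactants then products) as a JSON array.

Coefficients: [4, 1, 3, 3, 6, 1]

Y: 4·0+1·7+3·5 = 22 | 3·0+6·3+1·4 = 22
A: 4·2+1·0+3·2 = 14 | 3·0+6·2+1·2 = 14
Z: 4·1+1·0+3·6 = 22 | 3·6+6·0+1·4 = 22
J: 4·0+1·8+3·5 = 23 | 3·7+6·0+1·2 = 23
T: 4·2+1·1+3·7 = 30 | 3·8+6·0+1·6 = 30
gcd(4,1,3,3,6,1) = 1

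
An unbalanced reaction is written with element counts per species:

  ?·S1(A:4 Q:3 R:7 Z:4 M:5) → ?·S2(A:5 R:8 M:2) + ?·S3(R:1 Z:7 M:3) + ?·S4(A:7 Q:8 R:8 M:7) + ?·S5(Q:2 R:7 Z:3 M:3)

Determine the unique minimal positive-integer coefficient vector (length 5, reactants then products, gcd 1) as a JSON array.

Coefficients: [6, 2, 3, 2, 1]

A: 6·4 = 24 | 2·5+3·0+2·7+1·0 = 24
Q: 6·3 = 18 | 2·0+3·0+2·8+1·2 = 18
R: 6·7 = 42 | 2·8+3·1+2·8+1·7 = 42
Z: 6·4 = 24 | 2·0+3·7+2·0+1·3 = 24
M: 6·5 = 30 | 2·2+3·3+2·7+1·3 = 30
gcd(6,2,3,2,1) = 1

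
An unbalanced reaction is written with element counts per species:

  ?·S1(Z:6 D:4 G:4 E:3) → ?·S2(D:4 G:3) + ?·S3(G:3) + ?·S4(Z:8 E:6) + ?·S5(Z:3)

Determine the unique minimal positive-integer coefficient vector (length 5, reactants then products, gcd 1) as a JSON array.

Z: 6·6 = 36 | 6·0+2·0+3·8+4·3 = 36
D: 6·4 = 24 | 6·4+2·0+3·0+4·0 = 24
G: 6·4 = 24 | 6·3+2·3+3·0+4·0 = 24
E: 6·3 = 18 | 6·0+2·0+3·6+4·0 = 18
gcd(6,6,2,3,4) = 1

Coefficients: [6, 6, 2, 3, 4]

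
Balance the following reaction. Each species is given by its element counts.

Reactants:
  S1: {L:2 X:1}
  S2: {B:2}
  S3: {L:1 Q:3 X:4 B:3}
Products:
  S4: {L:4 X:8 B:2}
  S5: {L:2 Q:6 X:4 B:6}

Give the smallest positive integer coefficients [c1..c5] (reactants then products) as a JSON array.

L: 4·2+2·0+6·1 = 14 | 2·4+3·2 = 14
Q: 4·0+2·0+6·3 = 18 | 2·0+3·6 = 18
X: 4·1+2·0+6·4 = 28 | 2·8+3·4 = 28
B: 4·0+2·2+6·3 = 22 | 2·2+3·6 = 22
gcd(4,2,6,2,3) = 1

Coefficients: [4, 2, 6, 2, 3]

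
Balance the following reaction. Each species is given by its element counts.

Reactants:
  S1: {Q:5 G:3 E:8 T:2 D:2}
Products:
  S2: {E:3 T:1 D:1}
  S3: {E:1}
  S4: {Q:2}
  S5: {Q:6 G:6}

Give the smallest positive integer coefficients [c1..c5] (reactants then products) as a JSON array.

Q: 2·5 = 10 | 4·0+4·0+2·2+1·6 = 10
G: 2·3 = 6 | 4·0+4·0+2·0+1·6 = 6
E: 2·8 = 16 | 4·3+4·1+2·0+1·0 = 16
T: 2·2 = 4 | 4·1+4·0+2·0+1·0 = 4
D: 2·2 = 4 | 4·1+4·0+2·0+1·0 = 4
gcd(2,4,4,2,1) = 1

Coefficients: [2, 4, 4, 2, 1]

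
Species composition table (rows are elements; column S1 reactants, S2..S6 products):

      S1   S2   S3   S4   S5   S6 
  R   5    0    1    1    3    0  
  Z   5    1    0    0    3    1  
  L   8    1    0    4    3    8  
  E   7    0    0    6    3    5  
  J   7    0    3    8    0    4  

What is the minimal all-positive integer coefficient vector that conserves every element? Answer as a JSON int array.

Coefficients: [5, 6, 5, 2, 6, 1]

R: 5·5 = 25 | 6·0+5·1+2·1+6·3+1·0 = 25
Z: 5·5 = 25 | 6·1+5·0+2·0+6·3+1·1 = 25
L: 5·8 = 40 | 6·1+5·0+2·4+6·3+1·8 = 40
E: 5·7 = 35 | 6·0+5·0+2·6+6·3+1·5 = 35
J: 5·7 = 35 | 6·0+5·3+2·8+6·0+1·4 = 35
gcd(5,6,5,2,6,1) = 1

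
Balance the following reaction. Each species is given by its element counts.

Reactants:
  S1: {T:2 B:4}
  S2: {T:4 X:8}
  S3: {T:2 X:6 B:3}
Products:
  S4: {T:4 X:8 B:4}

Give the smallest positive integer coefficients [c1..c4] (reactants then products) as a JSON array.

Coefficients: [2, 2, 4, 5]

T: 2·2+2·4+4·2 = 20 | 5·4 = 20
X: 2·0+2·8+4·6 = 40 | 5·8 = 40
B: 2·4+2·0+4·3 = 20 | 5·4 = 20
gcd(2,2,4,5) = 1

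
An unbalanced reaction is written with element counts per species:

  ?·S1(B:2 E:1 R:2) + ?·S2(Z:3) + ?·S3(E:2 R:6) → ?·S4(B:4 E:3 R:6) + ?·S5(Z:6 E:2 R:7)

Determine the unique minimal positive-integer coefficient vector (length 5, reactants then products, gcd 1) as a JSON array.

Coefficients: [4, 4, 3, 2, 2]

Z: 4·0+4·3+3·0 = 12 | 2·0+2·6 = 12
B: 4·2+4·0+3·0 = 8 | 2·4+2·0 = 8
E: 4·1+4·0+3·2 = 10 | 2·3+2·2 = 10
R: 4·2+4·0+3·6 = 26 | 2·6+2·7 = 26
gcd(4,4,3,2,2) = 1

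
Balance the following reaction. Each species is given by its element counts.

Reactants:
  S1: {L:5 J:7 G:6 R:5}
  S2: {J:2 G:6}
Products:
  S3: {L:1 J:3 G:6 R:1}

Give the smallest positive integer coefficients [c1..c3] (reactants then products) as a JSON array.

Coefficients: [1, 4, 5]

L: 1·5+4·0 = 5 | 5·1 = 5
J: 1·7+4·2 = 15 | 5·3 = 15
G: 1·6+4·6 = 30 | 5·6 = 30
R: 1·5+4·0 = 5 | 5·1 = 5
gcd(1,4,5) = 1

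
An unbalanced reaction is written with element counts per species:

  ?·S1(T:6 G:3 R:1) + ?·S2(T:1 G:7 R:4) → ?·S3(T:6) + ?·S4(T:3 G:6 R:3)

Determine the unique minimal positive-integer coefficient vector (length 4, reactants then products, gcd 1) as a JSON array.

T: 3·6+3·1 = 21 | 1·6+5·3 = 21
G: 3·3+3·7 = 30 | 1·0+5·6 = 30
R: 3·1+3·4 = 15 | 1·0+5·3 = 15
gcd(3,3,1,5) = 1

Coefficients: [3, 3, 1, 5]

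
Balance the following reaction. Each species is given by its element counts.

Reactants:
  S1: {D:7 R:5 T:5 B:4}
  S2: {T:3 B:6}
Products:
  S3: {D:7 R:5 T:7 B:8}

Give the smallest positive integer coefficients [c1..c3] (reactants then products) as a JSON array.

Coefficients: [3, 2, 3]

D: 3·7+2·0 = 21 | 3·7 = 21
R: 3·5+2·0 = 15 | 3·5 = 15
T: 3·5+2·3 = 21 | 3·7 = 21
B: 3·4+2·6 = 24 | 3·8 = 24
gcd(3,2,3) = 1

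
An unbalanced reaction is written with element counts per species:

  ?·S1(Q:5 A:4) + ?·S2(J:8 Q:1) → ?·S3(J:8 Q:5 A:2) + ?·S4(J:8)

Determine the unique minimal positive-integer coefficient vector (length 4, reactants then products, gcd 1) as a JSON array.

J: 1·0+5·8 = 40 | 2·8+3·8 = 40
Q: 1·5+5·1 = 10 | 2·5+3·0 = 10
A: 1·4+5·0 = 4 | 2·2+3·0 = 4
gcd(1,5,2,3) = 1

Coefficients: [1, 5, 2, 3]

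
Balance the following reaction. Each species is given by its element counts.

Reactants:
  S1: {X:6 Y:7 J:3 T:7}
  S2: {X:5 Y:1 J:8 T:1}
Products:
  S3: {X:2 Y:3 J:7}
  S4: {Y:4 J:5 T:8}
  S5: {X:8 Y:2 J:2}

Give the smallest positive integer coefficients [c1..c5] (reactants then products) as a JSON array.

Coefficients: [4, 4, 2, 4, 5]

X: 4·6+4·5 = 44 | 2·2+4·0+5·8 = 44
Y: 4·7+4·1 = 32 | 2·3+4·4+5·2 = 32
J: 4·3+4·8 = 44 | 2·7+4·5+5·2 = 44
T: 4·7+4·1 = 32 | 2·0+4·8+5·0 = 32
gcd(4,4,2,4,5) = 1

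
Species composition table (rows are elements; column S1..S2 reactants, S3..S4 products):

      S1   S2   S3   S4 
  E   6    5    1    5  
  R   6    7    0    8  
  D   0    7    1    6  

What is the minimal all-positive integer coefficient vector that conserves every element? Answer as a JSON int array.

E: 1·6+6·5 = 36 | 6·1+6·5 = 36
R: 1·6+6·7 = 48 | 6·0+6·8 = 48
D: 1·0+6·7 = 42 | 6·1+6·6 = 42
gcd(1,6,6,6) = 1

Coefficients: [1, 6, 6, 6]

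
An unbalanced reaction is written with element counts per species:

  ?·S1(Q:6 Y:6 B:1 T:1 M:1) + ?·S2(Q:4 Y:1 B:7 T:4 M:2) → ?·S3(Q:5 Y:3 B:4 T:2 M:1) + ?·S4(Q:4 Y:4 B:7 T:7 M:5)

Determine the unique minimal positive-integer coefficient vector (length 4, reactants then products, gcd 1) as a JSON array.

Q: 3·6+4·4 = 34 | 6·5+1·4 = 34
Y: 3·6+4·1 = 22 | 6·3+1·4 = 22
B: 3·1+4·7 = 31 | 6·4+1·7 = 31
T: 3·1+4·4 = 19 | 6·2+1·7 = 19
M: 3·1+4·2 = 11 | 6·1+1·5 = 11
gcd(3,4,6,1) = 1

Coefficients: [3, 4, 6, 1]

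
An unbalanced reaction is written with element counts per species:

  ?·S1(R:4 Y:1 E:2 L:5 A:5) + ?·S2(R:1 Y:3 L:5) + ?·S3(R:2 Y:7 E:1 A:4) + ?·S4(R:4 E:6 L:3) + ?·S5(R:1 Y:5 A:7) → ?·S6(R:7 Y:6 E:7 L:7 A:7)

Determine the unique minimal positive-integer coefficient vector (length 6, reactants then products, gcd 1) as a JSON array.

Coefficients: [2, 2, 1, 5, 3, 5]

R: 2·4+2·1+1·2+5·4+3·1 = 35 | 5·7 = 35
Y: 2·1+2·3+1·7+5·0+3·5 = 30 | 5·6 = 30
E: 2·2+2·0+1·1+5·6+3·0 = 35 | 5·7 = 35
L: 2·5+2·5+1·0+5·3+3·0 = 35 | 5·7 = 35
A: 2·5+2·0+1·4+5·0+3·7 = 35 | 5·7 = 35
gcd(2,2,1,5,3,5) = 1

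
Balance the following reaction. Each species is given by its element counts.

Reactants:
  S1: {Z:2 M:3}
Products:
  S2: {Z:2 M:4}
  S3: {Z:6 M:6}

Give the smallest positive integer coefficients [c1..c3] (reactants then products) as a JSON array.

Z: 6·2 = 12 | 3·2+1·6 = 12
M: 6·3 = 18 | 3·4+1·6 = 18
gcd(6,3,1) = 1

Coefficients: [6, 3, 1]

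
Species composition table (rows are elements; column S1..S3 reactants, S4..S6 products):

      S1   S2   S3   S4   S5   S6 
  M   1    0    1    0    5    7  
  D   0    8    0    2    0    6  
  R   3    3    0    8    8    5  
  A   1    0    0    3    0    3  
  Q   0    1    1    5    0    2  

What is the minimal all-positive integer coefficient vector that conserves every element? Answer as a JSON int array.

M: 6·1+1·0+6·1 = 12 | 1·0+1·5+1·7 = 12
D: 6·0+1·8+6·0 = 8 | 1·2+1·0+1·6 = 8
R: 6·3+1·3+6·0 = 21 | 1·8+1·8+1·5 = 21
A: 6·1+1·0+6·0 = 6 | 1·3+1·0+1·3 = 6
Q: 6·0+1·1+6·1 = 7 | 1·5+1·0+1·2 = 7
gcd(6,1,6,1,1,1) = 1

Coefficients: [6, 1, 6, 1, 1, 1]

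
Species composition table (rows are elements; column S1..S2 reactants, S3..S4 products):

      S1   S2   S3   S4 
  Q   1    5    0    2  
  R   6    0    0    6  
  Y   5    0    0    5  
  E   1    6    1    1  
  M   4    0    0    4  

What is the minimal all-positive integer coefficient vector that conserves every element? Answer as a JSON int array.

Coefficients: [5, 1, 6, 5]

Q: 5·1+1·5 = 10 | 6·0+5·2 = 10
R: 5·6+1·0 = 30 | 6·0+5·6 = 30
Y: 5·5+1·0 = 25 | 6·0+5·5 = 25
E: 5·1+1·6 = 11 | 6·1+5·1 = 11
M: 5·4+1·0 = 20 | 6·0+5·4 = 20
gcd(5,1,6,5) = 1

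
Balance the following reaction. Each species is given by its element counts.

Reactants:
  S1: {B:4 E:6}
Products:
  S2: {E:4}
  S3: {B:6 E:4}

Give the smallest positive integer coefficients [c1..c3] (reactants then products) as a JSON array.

Coefficients: [6, 5, 4]

B: 6·4 = 24 | 5·0+4·6 = 24
E: 6·6 = 36 | 5·4+4·4 = 36
gcd(6,5,4) = 1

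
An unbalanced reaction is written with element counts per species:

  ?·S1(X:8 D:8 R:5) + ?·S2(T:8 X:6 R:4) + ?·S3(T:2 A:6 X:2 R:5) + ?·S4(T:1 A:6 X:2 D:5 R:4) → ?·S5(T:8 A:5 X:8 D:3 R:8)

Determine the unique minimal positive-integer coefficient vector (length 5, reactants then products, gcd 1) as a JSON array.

T: 1·0+5·8+3·2+2·1 = 48 | 6·8 = 48
A: 1·0+5·0+3·6+2·6 = 30 | 6·5 = 30
X: 1·8+5·6+3·2+2·2 = 48 | 6·8 = 48
D: 1·8+5·0+3·0+2·5 = 18 | 6·3 = 18
R: 1·5+5·4+3·5+2·4 = 48 | 6·8 = 48
gcd(1,5,3,2,6) = 1

Coefficients: [1, 5, 3, 2, 6]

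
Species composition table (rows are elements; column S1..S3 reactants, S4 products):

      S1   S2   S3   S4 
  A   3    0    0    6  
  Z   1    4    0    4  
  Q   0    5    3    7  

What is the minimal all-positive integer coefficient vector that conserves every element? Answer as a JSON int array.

A: 4·3+1·0+3·0 = 12 | 2·6 = 12
Z: 4·1+1·4+3·0 = 8 | 2·4 = 8
Q: 4·0+1·5+3·3 = 14 | 2·7 = 14
gcd(4,1,3,2) = 1

Coefficients: [4, 1, 3, 2]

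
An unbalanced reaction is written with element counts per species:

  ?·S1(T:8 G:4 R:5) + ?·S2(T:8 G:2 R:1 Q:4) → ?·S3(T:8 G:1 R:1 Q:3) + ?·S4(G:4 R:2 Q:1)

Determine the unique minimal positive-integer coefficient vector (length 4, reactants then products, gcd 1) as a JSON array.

Coefficients: [1, 5, 6, 2]

T: 1·8+5·8 = 48 | 6·8+2·0 = 48
G: 1·4+5·2 = 14 | 6·1+2·4 = 14
R: 1·5+5·1 = 10 | 6·1+2·2 = 10
Q: 1·0+5·4 = 20 | 6·3+2·1 = 20
gcd(1,5,6,2) = 1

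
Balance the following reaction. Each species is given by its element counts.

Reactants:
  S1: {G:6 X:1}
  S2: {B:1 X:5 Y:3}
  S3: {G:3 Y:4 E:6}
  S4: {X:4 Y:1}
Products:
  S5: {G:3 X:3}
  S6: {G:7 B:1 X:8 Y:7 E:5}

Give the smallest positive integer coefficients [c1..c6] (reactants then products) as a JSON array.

G: 5·6+6·0+5·3+4·0 = 45 | 1·3+6·7 = 45
B: 5·0+6·1+5·0+4·0 = 6 | 1·0+6·1 = 6
X: 5·1+6·5+5·0+4·4 = 51 | 1·3+6·8 = 51
Y: 5·0+6·3+5·4+4·1 = 42 | 1·0+6·7 = 42
E: 5·0+6·0+5·6+4·0 = 30 | 1·0+6·5 = 30
gcd(5,6,5,4,1,6) = 1

Coefficients: [5, 6, 5, 4, 1, 6]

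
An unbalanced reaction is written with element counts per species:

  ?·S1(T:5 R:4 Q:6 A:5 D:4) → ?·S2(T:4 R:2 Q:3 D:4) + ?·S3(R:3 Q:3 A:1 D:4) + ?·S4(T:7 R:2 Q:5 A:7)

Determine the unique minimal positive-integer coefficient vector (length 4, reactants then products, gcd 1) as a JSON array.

Coefficients: [5, 1, 4, 3]

T: 5·5 = 25 | 1·4+4·0+3·7 = 25
R: 5·4 = 20 | 1·2+4·3+3·2 = 20
Q: 5·6 = 30 | 1·3+4·3+3·5 = 30
A: 5·5 = 25 | 1·0+4·1+3·7 = 25
D: 5·4 = 20 | 1·4+4·4+3·0 = 20
gcd(5,1,4,3) = 1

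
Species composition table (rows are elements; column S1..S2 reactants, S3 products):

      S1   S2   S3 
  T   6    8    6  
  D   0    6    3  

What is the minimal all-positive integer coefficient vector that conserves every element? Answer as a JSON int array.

Coefficients: [2, 3, 6]

T: 2·6+3·8 = 36 | 6·6 = 36
D: 2·0+3·6 = 18 | 6·3 = 18
gcd(2,3,6) = 1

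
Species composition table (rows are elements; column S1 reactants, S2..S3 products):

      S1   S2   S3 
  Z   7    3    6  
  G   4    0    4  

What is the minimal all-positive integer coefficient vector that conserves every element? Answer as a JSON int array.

Coefficients: [3, 1, 3]

Z: 3·7 = 21 | 1·3+3·6 = 21
G: 3·4 = 12 | 1·0+3·4 = 12
gcd(3,1,3) = 1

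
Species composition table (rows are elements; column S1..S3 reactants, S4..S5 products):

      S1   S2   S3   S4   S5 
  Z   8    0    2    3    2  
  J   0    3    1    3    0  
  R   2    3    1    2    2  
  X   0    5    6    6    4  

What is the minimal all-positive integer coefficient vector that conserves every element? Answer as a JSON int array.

Coefficients: [2, 4, 6, 6, 5]

Z: 2·8+4·0+6·2 = 28 | 6·3+5·2 = 28
J: 2·0+4·3+6·1 = 18 | 6·3+5·0 = 18
R: 2·2+4·3+6·1 = 22 | 6·2+5·2 = 22
X: 2·0+4·5+6·6 = 56 | 6·6+5·4 = 56
gcd(2,4,6,6,5) = 1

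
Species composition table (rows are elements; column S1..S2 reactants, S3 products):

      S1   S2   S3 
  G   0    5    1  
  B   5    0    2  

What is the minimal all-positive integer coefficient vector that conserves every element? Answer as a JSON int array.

G: 2·0+1·5 = 5 | 5·1 = 5
B: 2·5+1·0 = 10 | 5·2 = 10
gcd(2,1,5) = 1

Coefficients: [2, 1, 5]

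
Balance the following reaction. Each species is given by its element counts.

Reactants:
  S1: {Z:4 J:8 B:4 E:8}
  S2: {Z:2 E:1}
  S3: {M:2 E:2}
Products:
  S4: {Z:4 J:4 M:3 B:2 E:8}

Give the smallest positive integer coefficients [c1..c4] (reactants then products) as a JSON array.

Z: 1·4+2·2+3·0 = 8 | 2·4 = 8
J: 1·8+2·0+3·0 = 8 | 2·4 = 8
M: 1·0+2·0+3·2 = 6 | 2·3 = 6
B: 1·4+2·0+3·0 = 4 | 2·2 = 4
E: 1·8+2·1+3·2 = 16 | 2·8 = 16
gcd(1,2,3,2) = 1

Coefficients: [1, 2, 3, 2]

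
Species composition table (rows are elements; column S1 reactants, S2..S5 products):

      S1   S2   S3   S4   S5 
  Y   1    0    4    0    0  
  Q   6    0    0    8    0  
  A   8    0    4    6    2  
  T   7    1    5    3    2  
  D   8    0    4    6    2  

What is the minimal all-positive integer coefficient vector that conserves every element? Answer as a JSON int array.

Coefficients: [4, 4, 1, 3, 5]

Y: 4·1 = 4 | 4·0+1·4+3·0+5·0 = 4
Q: 4·6 = 24 | 4·0+1·0+3·8+5·0 = 24
A: 4·8 = 32 | 4·0+1·4+3·6+5·2 = 32
T: 4·7 = 28 | 4·1+1·5+3·3+5·2 = 28
D: 4·8 = 32 | 4·0+1·4+3·6+5·2 = 32
gcd(4,4,1,3,5) = 1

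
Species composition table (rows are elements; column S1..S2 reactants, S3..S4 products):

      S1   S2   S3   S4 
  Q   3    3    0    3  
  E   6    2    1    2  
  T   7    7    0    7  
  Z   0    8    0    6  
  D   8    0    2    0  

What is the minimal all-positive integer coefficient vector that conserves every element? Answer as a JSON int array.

Coefficients: [1, 3, 4, 4]

Q: 1·3+3·3 = 12 | 4·0+4·3 = 12
E: 1·6+3·2 = 12 | 4·1+4·2 = 12
T: 1·7+3·7 = 28 | 4·0+4·7 = 28
Z: 1·0+3·8 = 24 | 4·0+4·6 = 24
D: 1·8+3·0 = 8 | 4·2+4·0 = 8
gcd(1,3,4,4) = 1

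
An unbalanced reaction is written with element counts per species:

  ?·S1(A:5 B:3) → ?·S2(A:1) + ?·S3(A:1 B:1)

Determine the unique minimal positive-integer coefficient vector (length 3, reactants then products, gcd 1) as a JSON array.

Coefficients: [1, 2, 3]

A: 1·5 = 5 | 2·1+3·1 = 5
B: 1·3 = 3 | 2·0+3·1 = 3
gcd(1,2,3) = 1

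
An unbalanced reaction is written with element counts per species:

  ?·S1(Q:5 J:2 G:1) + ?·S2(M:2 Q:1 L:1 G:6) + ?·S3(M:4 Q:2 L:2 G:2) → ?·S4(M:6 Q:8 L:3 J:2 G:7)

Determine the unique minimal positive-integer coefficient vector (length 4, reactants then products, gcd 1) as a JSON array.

Coefficients: [5, 3, 6, 5]

M: 5·0+3·2+6·4 = 30 | 5·6 = 30
Q: 5·5+3·1+6·2 = 40 | 5·8 = 40
L: 5·0+3·1+6·2 = 15 | 5·3 = 15
J: 5·2+3·0+6·0 = 10 | 5·2 = 10
G: 5·1+3·6+6·2 = 35 | 5·7 = 35
gcd(5,3,6,5) = 1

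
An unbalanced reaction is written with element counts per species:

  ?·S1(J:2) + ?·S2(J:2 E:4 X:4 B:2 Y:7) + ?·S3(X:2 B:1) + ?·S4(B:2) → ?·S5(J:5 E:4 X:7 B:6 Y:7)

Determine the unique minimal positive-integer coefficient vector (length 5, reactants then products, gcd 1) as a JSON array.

J: 6·2+4·2+6·0+5·0 = 20 | 4·5 = 20
E: 6·0+4·4+6·0+5·0 = 16 | 4·4 = 16
X: 6·0+4·4+6·2+5·0 = 28 | 4·7 = 28
B: 6·0+4·2+6·1+5·2 = 24 | 4·6 = 24
Y: 6·0+4·7+6·0+5·0 = 28 | 4·7 = 28
gcd(6,4,6,5,4) = 1

Coefficients: [6, 4, 6, 5, 4]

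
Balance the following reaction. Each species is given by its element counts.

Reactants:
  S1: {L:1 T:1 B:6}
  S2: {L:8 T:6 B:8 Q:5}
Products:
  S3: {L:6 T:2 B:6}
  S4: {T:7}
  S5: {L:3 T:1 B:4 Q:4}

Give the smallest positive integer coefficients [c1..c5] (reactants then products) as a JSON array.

Coefficients: [1, 4, 3, 2, 5]

L: 1·1+4·8 = 33 | 3·6+2·0+5·3 = 33
T: 1·1+4·6 = 25 | 3·2+2·7+5·1 = 25
B: 1·6+4·8 = 38 | 3·6+2·0+5·4 = 38
Q: 1·0+4·5 = 20 | 3·0+2·0+5·4 = 20
gcd(1,4,3,2,5) = 1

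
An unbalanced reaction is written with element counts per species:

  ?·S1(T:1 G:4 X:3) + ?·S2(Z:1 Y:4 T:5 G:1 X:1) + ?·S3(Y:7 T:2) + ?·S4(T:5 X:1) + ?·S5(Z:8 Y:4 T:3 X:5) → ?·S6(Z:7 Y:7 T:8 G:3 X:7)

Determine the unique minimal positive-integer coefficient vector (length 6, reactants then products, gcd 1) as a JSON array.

Z: 4·0+2·1+2·0+3·0+5·8 = 42 | 6·7 = 42
Y: 4·0+2·4+2·7+3·0+5·4 = 42 | 6·7 = 42
T: 4·1+2·5+2·2+3·5+5·3 = 48 | 6·8 = 48
G: 4·4+2·1+2·0+3·0+5·0 = 18 | 6·3 = 18
X: 4·3+2·1+2·0+3·1+5·5 = 42 | 6·7 = 42
gcd(4,2,2,3,5,6) = 1

Coefficients: [4, 2, 2, 3, 5, 6]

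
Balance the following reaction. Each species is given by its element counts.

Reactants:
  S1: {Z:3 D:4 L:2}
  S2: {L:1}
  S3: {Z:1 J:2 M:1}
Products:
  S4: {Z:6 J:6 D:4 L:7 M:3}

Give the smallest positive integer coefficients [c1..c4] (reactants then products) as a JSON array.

Coefficients: [1, 5, 3, 1]

Z: 1·3+5·0+3·1 = 6 | 1·6 = 6
J: 1·0+5·0+3·2 = 6 | 1·6 = 6
D: 1·4+5·0+3·0 = 4 | 1·4 = 4
L: 1·2+5·1+3·0 = 7 | 1·7 = 7
M: 1·0+5·0+3·1 = 3 | 1·3 = 3
gcd(1,5,3,1) = 1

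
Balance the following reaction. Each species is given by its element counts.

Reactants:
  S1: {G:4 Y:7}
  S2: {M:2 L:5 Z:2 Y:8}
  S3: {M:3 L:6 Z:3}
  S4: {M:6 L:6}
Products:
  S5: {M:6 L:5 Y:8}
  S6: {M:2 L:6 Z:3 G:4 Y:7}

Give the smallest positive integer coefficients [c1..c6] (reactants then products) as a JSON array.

Coefficients: [6, 3, 4, 2, 3, 6]

M: 6·0+3·2+4·3+2·6 = 30 | 3·6+6·2 = 30
L: 6·0+3·5+4·6+2·6 = 51 | 3·5+6·6 = 51
Z: 6·0+3·2+4·3+2·0 = 18 | 3·0+6·3 = 18
G: 6·4+3·0+4·0+2·0 = 24 | 3·0+6·4 = 24
Y: 6·7+3·8+4·0+2·0 = 66 | 3·8+6·7 = 66
gcd(6,3,4,2,3,6) = 1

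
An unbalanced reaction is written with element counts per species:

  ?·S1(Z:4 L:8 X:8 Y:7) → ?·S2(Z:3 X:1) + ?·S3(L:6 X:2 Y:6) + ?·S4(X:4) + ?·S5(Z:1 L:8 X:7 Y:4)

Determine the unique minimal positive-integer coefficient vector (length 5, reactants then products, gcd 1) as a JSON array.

Z: 4·4 = 16 | 5·3+4·0+3·0+1·1 = 16
L: 4·8 = 32 | 5·0+4·6+3·0+1·8 = 32
X: 4·8 = 32 | 5·1+4·2+3·4+1·7 = 32
Y: 4·7 = 28 | 5·0+4·6+3·0+1·4 = 28
gcd(4,5,4,3,1) = 1

Coefficients: [4, 5, 4, 3, 1]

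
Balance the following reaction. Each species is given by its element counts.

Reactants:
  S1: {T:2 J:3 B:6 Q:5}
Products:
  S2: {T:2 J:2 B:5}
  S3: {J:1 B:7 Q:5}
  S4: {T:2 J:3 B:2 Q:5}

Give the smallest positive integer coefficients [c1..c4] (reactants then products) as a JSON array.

Coefficients: [5, 2, 2, 3]

T: 5·2 = 10 | 2·2+2·0+3·2 = 10
J: 5·3 = 15 | 2·2+2·1+3·3 = 15
B: 5·6 = 30 | 2·5+2·7+3·2 = 30
Q: 5·5 = 25 | 2·0+2·5+3·5 = 25
gcd(5,2,2,3) = 1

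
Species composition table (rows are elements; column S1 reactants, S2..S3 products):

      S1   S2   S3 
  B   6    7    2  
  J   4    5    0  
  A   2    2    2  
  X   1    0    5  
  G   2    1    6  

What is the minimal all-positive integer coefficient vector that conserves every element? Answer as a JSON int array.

B: 5·6 = 30 | 4·7+1·2 = 30
J: 5·4 = 20 | 4·5+1·0 = 20
A: 5·2 = 10 | 4·2+1·2 = 10
X: 5·1 = 5 | 4·0+1·5 = 5
G: 5·2 = 10 | 4·1+1·6 = 10
gcd(5,4,1) = 1

Coefficients: [5, 4, 1]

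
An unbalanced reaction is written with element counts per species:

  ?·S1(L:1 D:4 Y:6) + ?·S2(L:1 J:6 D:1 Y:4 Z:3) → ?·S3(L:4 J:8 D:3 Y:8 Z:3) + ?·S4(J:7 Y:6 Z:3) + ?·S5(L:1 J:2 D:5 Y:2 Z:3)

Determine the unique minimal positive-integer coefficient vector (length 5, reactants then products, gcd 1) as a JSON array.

Coefficients: [1, 4, 1, 2, 1]

L: 1·1+4·1 = 5 | 1·4+2·0+1·1 = 5
J: 1·0+4·6 = 24 | 1·8+2·7+1·2 = 24
D: 1·4+4·1 = 8 | 1·3+2·0+1·5 = 8
Y: 1·6+4·4 = 22 | 1·8+2·6+1·2 = 22
Z: 1·0+4·3 = 12 | 1·3+2·3+1·3 = 12
gcd(1,4,1,2,1) = 1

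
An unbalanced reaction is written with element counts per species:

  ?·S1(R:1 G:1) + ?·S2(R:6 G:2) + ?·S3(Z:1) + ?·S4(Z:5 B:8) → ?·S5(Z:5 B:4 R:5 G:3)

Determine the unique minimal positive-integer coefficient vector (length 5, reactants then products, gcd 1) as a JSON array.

Z: 4·0+1·0+5·1+1·5 = 10 | 2·5 = 10
B: 4·0+1·0+5·0+1·8 = 8 | 2·4 = 8
R: 4·1+1·6+5·0+1·0 = 10 | 2·5 = 10
G: 4·1+1·2+5·0+1·0 = 6 | 2·3 = 6
gcd(4,1,5,1,2) = 1

Coefficients: [4, 1, 5, 1, 2]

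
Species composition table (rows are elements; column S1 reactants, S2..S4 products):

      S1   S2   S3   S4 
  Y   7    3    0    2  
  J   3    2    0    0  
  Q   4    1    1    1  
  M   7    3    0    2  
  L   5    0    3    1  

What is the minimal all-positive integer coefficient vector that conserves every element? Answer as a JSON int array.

Coefficients: [4, 6, 5, 5]

Y: 4·7 = 28 | 6·3+5·0+5·2 = 28
J: 4·3 = 12 | 6·2+5·0+5·0 = 12
Q: 4·4 = 16 | 6·1+5·1+5·1 = 16
M: 4·7 = 28 | 6·3+5·0+5·2 = 28
L: 4·5 = 20 | 6·0+5·3+5·1 = 20
gcd(4,6,5,5) = 1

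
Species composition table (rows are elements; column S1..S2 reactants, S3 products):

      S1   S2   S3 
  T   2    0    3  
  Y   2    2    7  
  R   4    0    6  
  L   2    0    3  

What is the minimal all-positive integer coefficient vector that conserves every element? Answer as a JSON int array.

T: 3·2+4·0 = 6 | 2·3 = 6
Y: 3·2+4·2 = 14 | 2·7 = 14
R: 3·4+4·0 = 12 | 2·6 = 12
L: 3·2+4·0 = 6 | 2·3 = 6
gcd(3,4,2) = 1

Coefficients: [3, 4, 2]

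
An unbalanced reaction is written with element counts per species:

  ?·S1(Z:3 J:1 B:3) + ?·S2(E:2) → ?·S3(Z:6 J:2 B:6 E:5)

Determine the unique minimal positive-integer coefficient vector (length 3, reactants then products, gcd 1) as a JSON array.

Coefficients: [4, 5, 2]

Z: 4·3+5·0 = 12 | 2·6 = 12
J: 4·1+5·0 = 4 | 2·2 = 4
B: 4·3+5·0 = 12 | 2·6 = 12
E: 4·0+5·2 = 10 | 2·5 = 10
gcd(4,5,2) = 1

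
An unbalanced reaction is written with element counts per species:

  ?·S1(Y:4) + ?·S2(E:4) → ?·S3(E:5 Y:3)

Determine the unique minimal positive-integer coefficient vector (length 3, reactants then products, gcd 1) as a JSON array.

Coefficients: [3, 5, 4]

E: 3·0+5·4 = 20 | 4·5 = 20
Y: 3·4+5·0 = 12 | 4·3 = 12
gcd(3,5,4) = 1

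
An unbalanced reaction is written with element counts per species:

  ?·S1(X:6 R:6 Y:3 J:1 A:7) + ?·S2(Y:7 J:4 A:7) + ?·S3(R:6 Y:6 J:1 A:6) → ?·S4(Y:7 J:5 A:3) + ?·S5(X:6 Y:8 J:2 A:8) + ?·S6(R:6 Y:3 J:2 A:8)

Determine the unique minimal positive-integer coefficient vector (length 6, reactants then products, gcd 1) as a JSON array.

Coefficients: [3, 5, 1, 2, 3, 4]

X: 3·6+5·0+1·0 = 18 | 2·0+3·6+4·0 = 18
R: 3·6+5·0+1·6 = 24 | 2·0+3·0+4·6 = 24
Y: 3·3+5·7+1·6 = 50 | 2·7+3·8+4·3 = 50
J: 3·1+5·4+1·1 = 24 | 2·5+3·2+4·2 = 24
A: 3·7+5·7+1·6 = 62 | 2·3+3·8+4·8 = 62
gcd(3,5,1,2,3,4) = 1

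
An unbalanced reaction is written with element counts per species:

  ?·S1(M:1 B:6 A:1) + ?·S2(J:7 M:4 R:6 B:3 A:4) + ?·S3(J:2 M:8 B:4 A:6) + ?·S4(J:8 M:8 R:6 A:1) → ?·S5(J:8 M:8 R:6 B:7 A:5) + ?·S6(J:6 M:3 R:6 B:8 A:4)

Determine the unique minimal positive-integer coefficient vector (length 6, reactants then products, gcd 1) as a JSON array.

J: 6·0+6·7+1·2+2·8 = 60 | 6·8+2·6 = 60
M: 6·1+6·4+1·8+2·8 = 54 | 6·8+2·3 = 54
R: 6·0+6·6+1·0+2·6 = 48 | 6·6+2·6 = 48
B: 6·6+6·3+1·4+2·0 = 58 | 6·7+2·8 = 58
A: 6·1+6·4+1·6+2·1 = 38 | 6·5+2·4 = 38
gcd(6,6,1,2,6,2) = 1

Coefficients: [6, 6, 1, 2, 6, 2]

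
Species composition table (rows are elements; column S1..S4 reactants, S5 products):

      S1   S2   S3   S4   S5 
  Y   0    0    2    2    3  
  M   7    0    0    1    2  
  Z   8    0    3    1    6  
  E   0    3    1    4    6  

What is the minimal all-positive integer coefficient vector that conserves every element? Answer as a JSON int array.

Coefficients: [1, 5, 5, 1, 4]

Y: 1·0+5·0+5·2+1·2 = 12 | 4·3 = 12
M: 1·7+5·0+5·0+1·1 = 8 | 4·2 = 8
Z: 1·8+5·0+5·3+1·1 = 24 | 4·6 = 24
E: 1·0+5·3+5·1+1·4 = 24 | 4·6 = 24
gcd(1,5,5,1,4) = 1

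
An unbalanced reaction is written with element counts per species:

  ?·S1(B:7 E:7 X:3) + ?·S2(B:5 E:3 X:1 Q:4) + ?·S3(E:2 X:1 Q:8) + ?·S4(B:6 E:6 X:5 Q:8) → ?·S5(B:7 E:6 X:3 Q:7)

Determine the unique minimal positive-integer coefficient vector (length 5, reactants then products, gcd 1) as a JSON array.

B: 1·7+3·5+1·0+1·6 = 28 | 4·7 = 28
E: 1·7+3·3+1·2+1·6 = 24 | 4·6 = 24
X: 1·3+3·1+1·1+1·5 = 12 | 4·3 = 12
Q: 1·0+3·4+1·8+1·8 = 28 | 4·7 = 28
gcd(1,3,1,1,4) = 1

Coefficients: [1, 3, 1, 1, 4]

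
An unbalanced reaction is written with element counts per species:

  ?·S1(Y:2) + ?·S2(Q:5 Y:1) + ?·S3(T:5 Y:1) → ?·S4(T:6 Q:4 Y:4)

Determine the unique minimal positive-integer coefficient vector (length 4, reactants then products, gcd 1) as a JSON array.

Coefficients: [5, 4, 6, 5]

T: 5·0+4·0+6·5 = 30 | 5·6 = 30
Q: 5·0+4·5+6·0 = 20 | 5·4 = 20
Y: 5·2+4·1+6·1 = 20 | 5·4 = 20
gcd(5,4,6,5) = 1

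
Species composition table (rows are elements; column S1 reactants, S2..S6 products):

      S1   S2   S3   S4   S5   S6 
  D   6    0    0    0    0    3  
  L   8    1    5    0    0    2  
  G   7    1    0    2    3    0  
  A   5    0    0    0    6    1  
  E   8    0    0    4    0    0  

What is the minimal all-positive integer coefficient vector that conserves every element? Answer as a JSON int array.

D: 2·6 = 12 | 3·0+1·0+4·0+1·0+4·3 = 12
L: 2·8 = 16 | 3·1+1·5+4·0+1·0+4·2 = 16
G: 2·7 = 14 | 3·1+1·0+4·2+1·3+4·0 = 14
A: 2·5 = 10 | 3·0+1·0+4·0+1·6+4·1 = 10
E: 2·8 = 16 | 3·0+1·0+4·4+1·0+4·0 = 16
gcd(2,3,1,4,1,4) = 1

Coefficients: [2, 3, 1, 4, 1, 4]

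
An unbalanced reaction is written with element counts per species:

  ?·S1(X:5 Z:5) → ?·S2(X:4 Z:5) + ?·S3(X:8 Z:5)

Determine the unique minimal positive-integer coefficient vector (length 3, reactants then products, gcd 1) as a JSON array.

Coefficients: [4, 3, 1]

X: 4·5 = 20 | 3·4+1·8 = 20
Z: 4·5 = 20 | 3·5+1·5 = 20
gcd(4,3,1) = 1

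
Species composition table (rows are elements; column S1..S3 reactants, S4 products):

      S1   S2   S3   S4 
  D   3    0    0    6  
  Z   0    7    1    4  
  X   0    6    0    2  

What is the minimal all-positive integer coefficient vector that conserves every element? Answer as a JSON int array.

Coefficients: [6, 1, 5, 3]

D: 6·3+1·0+5·0 = 18 | 3·6 = 18
Z: 6·0+1·7+5·1 = 12 | 3·4 = 12
X: 6·0+1·6+5·0 = 6 | 3·2 = 6
gcd(6,1,5,3) = 1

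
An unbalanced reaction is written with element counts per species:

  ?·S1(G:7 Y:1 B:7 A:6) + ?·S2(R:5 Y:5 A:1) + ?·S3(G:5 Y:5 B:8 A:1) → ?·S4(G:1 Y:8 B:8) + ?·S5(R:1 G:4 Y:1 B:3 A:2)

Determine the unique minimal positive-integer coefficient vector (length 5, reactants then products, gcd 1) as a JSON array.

Coefficients: [1, 1, 3, 2, 5]

R: 1·0+1·5+3·0 = 5 | 2·0+5·1 = 5
G: 1·7+1·0+3·5 = 22 | 2·1+5·4 = 22
Y: 1·1+1·5+3·5 = 21 | 2·8+5·1 = 21
B: 1·7+1·0+3·8 = 31 | 2·8+5·3 = 31
A: 1·6+1·1+3·1 = 10 | 2·0+5·2 = 10
gcd(1,1,3,2,5) = 1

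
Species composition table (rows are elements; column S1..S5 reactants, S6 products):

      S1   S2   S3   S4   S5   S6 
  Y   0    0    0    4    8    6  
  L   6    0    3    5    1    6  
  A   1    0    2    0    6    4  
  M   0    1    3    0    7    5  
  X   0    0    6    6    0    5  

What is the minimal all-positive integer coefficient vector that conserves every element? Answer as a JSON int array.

Y: 2·0+3·0+2·0+3·4+3·8 = 36 | 6·6 = 36
L: 2·6+3·0+2·3+3·5+3·1 = 36 | 6·6 = 36
A: 2·1+3·0+2·2+3·0+3·6 = 24 | 6·4 = 24
M: 2·0+3·1+2·3+3·0+3·7 = 30 | 6·5 = 30
X: 2·0+3·0+2·6+3·6+3·0 = 30 | 6·5 = 30
gcd(2,3,2,3,3,6) = 1

Coefficients: [2, 3, 2, 3, 3, 6]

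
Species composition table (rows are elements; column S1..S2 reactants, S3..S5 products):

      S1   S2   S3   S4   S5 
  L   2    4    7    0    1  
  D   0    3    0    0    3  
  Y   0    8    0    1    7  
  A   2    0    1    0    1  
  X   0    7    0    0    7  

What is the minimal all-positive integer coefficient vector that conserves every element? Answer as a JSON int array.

Coefficients: [5, 6, 4, 6, 6]

L: 5·2+6·4 = 34 | 4·7+6·0+6·1 = 34
D: 5·0+6·3 = 18 | 4·0+6·0+6·3 = 18
Y: 5·0+6·8 = 48 | 4·0+6·1+6·7 = 48
A: 5·2+6·0 = 10 | 4·1+6·0+6·1 = 10
X: 5·0+6·7 = 42 | 4·0+6·0+6·7 = 42
gcd(5,6,4,6,6) = 1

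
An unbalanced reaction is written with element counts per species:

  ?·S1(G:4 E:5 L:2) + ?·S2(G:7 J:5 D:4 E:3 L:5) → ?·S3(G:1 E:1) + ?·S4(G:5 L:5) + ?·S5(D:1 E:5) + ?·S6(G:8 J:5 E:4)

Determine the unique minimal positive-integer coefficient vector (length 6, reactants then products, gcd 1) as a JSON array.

Coefficients: [5, 1, 4, 3, 4, 1]

G: 5·4+1·7 = 27 | 4·1+3·5+4·0+1·8 = 27
J: 5·0+1·5 = 5 | 4·0+3·0+4·0+1·5 = 5
D: 5·0+1·4 = 4 | 4·0+3·0+4·1+1·0 = 4
E: 5·5+1·3 = 28 | 4·1+3·0+4·5+1·4 = 28
L: 5·2+1·5 = 15 | 4·0+3·5+4·0+1·0 = 15
gcd(5,1,4,3,4,1) = 1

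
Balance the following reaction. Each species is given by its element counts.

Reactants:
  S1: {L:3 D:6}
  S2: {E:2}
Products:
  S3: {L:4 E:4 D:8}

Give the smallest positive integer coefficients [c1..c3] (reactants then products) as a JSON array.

Coefficients: [4, 6, 3]

L: 4·3+6·0 = 12 | 3·4 = 12
E: 4·0+6·2 = 12 | 3·4 = 12
D: 4·6+6·0 = 24 | 3·8 = 24
gcd(4,6,3) = 1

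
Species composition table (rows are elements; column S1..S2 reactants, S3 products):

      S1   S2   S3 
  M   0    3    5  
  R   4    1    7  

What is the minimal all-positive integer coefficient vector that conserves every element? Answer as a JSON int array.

Coefficients: [4, 5, 3]

M: 4·0+5·3 = 15 | 3·5 = 15
R: 4·4+5·1 = 21 | 3·7 = 21
gcd(4,5,3) = 1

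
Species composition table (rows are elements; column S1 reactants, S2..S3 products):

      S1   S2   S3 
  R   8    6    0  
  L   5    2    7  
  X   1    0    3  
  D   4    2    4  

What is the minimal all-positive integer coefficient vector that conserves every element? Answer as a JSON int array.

R: 3·8 = 24 | 4·6+1·0 = 24
L: 3·5 = 15 | 4·2+1·7 = 15
X: 3·1 = 3 | 4·0+1·3 = 3
D: 3·4 = 12 | 4·2+1·4 = 12
gcd(3,4,1) = 1

Coefficients: [3, 4, 1]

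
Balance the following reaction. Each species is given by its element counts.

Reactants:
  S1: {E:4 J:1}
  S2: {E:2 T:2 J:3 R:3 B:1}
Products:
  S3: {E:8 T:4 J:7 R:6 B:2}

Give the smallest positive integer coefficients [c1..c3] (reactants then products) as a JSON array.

E: 1·4+2·2 = 8 | 1·8 = 8
T: 1·0+2·2 = 4 | 1·4 = 4
J: 1·1+2·3 = 7 | 1·7 = 7
R: 1·0+2·3 = 6 | 1·6 = 6
B: 1·0+2·1 = 2 | 1·2 = 2
gcd(1,2,1) = 1

Coefficients: [1, 2, 1]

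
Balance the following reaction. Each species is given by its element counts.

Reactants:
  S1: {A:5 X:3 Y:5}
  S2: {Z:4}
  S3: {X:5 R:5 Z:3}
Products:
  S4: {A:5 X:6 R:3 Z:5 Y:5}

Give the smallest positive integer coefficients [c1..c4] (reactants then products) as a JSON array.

A: 5·5+4·0+3·0 = 25 | 5·5 = 25
X: 5·3+4·0+3·5 = 30 | 5·6 = 30
R: 5·0+4·0+3·5 = 15 | 5·3 = 15
Z: 5·0+4·4+3·3 = 25 | 5·5 = 25
Y: 5·5+4·0+3·0 = 25 | 5·5 = 25
gcd(5,4,3,5) = 1

Coefficients: [5, 4, 3, 5]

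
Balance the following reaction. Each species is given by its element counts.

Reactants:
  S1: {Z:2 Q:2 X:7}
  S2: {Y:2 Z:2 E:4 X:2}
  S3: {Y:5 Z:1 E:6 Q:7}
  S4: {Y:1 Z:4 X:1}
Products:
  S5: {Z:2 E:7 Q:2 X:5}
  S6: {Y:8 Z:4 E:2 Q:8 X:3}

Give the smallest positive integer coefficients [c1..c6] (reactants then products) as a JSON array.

Y: 5·0+4·2+6·5+2·1 = 40 | 6·0+5·8 = 40
Z: 5·2+4·2+6·1+2·4 = 32 | 6·2+5·4 = 32
E: 5·0+4·4+6·6+2·0 = 52 | 6·7+5·2 = 52
Q: 5·2+4·0+6·7+2·0 = 52 | 6·2+5·8 = 52
X: 5·7+4·2+6·0+2·1 = 45 | 6·5+5·3 = 45
gcd(5,4,6,2,6,5) = 1

Coefficients: [5, 4, 6, 2, 6, 5]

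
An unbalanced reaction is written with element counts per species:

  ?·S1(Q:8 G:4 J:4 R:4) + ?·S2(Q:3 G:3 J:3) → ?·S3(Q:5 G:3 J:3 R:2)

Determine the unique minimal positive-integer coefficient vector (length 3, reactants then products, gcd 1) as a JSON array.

Q: 3·8+2·3 = 30 | 6·5 = 30
G: 3·4+2·3 = 18 | 6·3 = 18
J: 3·4+2·3 = 18 | 6·3 = 18
R: 3·4+2·0 = 12 | 6·2 = 12
gcd(3,2,6) = 1

Coefficients: [3, 2, 6]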